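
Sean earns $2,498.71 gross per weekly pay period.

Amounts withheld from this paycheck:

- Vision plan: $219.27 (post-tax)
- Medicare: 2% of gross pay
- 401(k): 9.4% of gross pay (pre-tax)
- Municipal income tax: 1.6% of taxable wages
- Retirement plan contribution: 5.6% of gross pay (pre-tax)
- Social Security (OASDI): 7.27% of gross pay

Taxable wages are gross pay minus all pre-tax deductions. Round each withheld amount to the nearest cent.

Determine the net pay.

$1,639.02

Retirement plan contribution: $2,498.71 × 0.056 = $139.93
401(k): $2,498.71 × 0.094 = $234.88
Pre-tax total = $139.93 + $234.88 = $374.81
Taxable wages = $2,498.71 − $374.81 = $2,123.90
Municipal income tax: $2,123.90 × 0.016 = $33.98
Medicare: $2,498.71 × 0.02 = $49.97
Social Security (OASDI): $2,498.71 × 0.0727 = $181.66
Vision plan: $219.27
Total deductions = $139.93 + $234.88 + $33.98 + $49.97 + $181.66 + $219.27 = $859.69
Net pay = $2,498.71 − $859.69 = $1,639.02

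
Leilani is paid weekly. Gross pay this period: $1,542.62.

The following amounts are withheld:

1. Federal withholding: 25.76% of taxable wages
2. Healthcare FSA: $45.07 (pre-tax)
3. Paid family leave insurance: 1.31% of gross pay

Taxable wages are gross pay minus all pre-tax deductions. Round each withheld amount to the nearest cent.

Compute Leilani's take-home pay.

Healthcare FSA: $45.07
Taxable wages = $1,542.62 − $45.07 = $1,497.55
Federal withholding: $1,497.55 × 0.2576 = $385.77
Paid family leave insurance: $1,542.62 × 0.0131 = $20.21
Total deductions = $45.07 + $385.77 + $20.21 = $451.05
Net pay = $1,542.62 − $451.05 = $1,091.57

$1,091.57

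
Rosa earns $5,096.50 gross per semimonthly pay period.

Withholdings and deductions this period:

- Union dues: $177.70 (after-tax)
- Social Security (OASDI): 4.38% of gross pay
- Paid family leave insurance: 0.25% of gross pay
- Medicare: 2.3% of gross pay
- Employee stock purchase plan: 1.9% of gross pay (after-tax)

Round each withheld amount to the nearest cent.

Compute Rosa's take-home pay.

Medicare: $5,096.50 × 0.023 = $117.22
Paid family leave insurance: $5,096.50 × 0.0025 = $12.74
Social Security (OASDI): $5,096.50 × 0.0438 = $223.23
Employee stock purchase plan: $5,096.50 × 0.019 = $96.83
Union dues: $177.70
Total deductions = $117.22 + $12.74 + $223.23 + $96.83 + $177.70 = $627.72
Net pay = $5,096.50 − $627.72 = $4,468.78

$4,468.78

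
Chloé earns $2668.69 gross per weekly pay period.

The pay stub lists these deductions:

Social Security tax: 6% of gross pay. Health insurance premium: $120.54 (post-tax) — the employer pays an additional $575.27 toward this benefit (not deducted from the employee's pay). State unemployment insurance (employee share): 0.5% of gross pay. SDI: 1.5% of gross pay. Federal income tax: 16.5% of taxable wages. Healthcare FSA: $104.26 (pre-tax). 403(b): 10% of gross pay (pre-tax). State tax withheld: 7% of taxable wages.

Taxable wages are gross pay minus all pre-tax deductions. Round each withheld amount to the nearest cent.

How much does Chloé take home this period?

$1423.60

403(b): $2668.69 × 0.1 = $266.87
Healthcare FSA: $104.26
Pre-tax total = $266.87 + $104.26 = $371.13
Taxable wages = $2668.69 − $371.13 = $2297.56
State tax withheld: $2297.56 × 0.07 = $160.83
Federal income tax: $2297.56 × 0.165 = $379.10
SDI: $2668.69 × 0.015 = $40.03
Social Security tax: $2668.69 × 0.06 = $160.12
State unemployment insurance (employee share): $2668.69 × 0.005 = $13.34
Health insurance premium: $120.54
(Employer's $575.27 toward health insurance premium is not withheld from the employee.)
Total deductions = $266.87 + $104.26 + $160.83 + $379.10 + $40.03 + $160.12 + $13.34 + $120.54 = $1245.09
Net pay = $2668.69 − $1245.09 = $1423.60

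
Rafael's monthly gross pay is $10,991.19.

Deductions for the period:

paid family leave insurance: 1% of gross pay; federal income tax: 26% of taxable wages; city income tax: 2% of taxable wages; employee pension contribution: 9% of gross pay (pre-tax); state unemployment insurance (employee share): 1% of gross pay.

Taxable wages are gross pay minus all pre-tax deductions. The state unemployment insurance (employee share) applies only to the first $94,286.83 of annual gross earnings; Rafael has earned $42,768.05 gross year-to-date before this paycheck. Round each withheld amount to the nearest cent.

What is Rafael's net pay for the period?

$6,981.61

Employee pension contribution: $10,991.19 × 0.09 = $989.21
Taxable wages = $10,991.19 − $989.21 = $10,001.98
City income tax: $10,001.98 × 0.02 = $200.04
Federal income tax: $10,001.98 × 0.26 = $2,600.51
Paid family leave insurance: $10,991.19 × 0.01 = $109.91
State unemployment insurance (employee share): cap not yet reached, full $10,991.19 is subject → $10,991.19 × 0.01 = $109.91
Total deductions = $989.21 + $200.04 + $2,600.51 + $109.91 + $109.91 = $4,009.58
Net pay = $10,991.19 − $4,009.58 = $6,981.61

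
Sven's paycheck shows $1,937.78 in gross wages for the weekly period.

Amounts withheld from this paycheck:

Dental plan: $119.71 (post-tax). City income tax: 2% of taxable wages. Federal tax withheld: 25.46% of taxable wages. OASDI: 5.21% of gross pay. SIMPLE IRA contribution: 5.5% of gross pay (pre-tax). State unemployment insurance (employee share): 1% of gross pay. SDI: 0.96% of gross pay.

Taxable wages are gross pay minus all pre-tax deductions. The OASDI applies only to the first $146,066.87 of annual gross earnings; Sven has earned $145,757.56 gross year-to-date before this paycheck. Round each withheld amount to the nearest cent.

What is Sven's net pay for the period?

$1,154.55

SIMPLE IRA contribution: $1,937.78 × 0.055 = $106.58
Taxable wages = $1,937.78 − $106.58 = $1,831.20
Federal tax withheld: $1,831.20 × 0.2546 = $466.22
City income tax: $1,831.20 × 0.02 = $36.62
State unemployment insurance (employee share): $1,937.78 × 0.01 = $19.38
OASDI: only $146,066.87 − $145,757.56 = $309.31 of this check is subject → $309.31 × 0.0521 = $16.12
SDI: $1,937.78 × 0.0096 = $18.60
Dental plan: $119.71
Total deductions = $106.58 + $466.22 + $36.62 + $19.38 + $16.12 + $18.60 + $119.71 = $783.23
Net pay = $1,937.78 − $783.23 = $1,154.55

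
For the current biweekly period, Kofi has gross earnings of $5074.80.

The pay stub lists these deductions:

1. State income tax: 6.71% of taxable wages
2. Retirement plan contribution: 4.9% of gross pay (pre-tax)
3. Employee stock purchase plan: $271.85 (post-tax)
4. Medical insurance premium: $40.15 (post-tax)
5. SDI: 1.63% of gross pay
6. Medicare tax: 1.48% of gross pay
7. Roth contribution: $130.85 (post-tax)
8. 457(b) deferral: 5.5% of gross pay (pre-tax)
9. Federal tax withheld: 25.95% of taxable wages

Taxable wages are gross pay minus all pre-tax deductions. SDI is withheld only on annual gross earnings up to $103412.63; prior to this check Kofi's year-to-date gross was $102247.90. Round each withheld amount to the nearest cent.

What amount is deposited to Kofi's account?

$2525.01

457(b) deferral: $5074.80 × 0.055 = $279.11
Retirement plan contribution: $5074.80 × 0.049 = $248.67
Pre-tax total = $279.11 + $248.67 = $527.78
Taxable wages = $5074.80 − $527.78 = $4547.02
Federal tax withheld: $4547.02 × 0.2595 = $1179.95
State income tax: $4547.02 × 0.0671 = $305.11
SDI: only $103412.63 − $102247.90 = $1164.73 of this check is subject → $1164.73 × 0.0163 = $18.99
Medicare tax: $5074.80 × 0.0148 = $75.11
Employee stock purchase plan: $271.85
Roth contribution: $130.85
Medical insurance premium: $40.15
Total deductions = $279.11 + $248.67 + $1179.95 + $305.11 + $18.99 + $75.11 + $271.85 + $130.85 + $40.15 = $2549.79
Net pay = $5074.80 − $2549.79 = $2525.01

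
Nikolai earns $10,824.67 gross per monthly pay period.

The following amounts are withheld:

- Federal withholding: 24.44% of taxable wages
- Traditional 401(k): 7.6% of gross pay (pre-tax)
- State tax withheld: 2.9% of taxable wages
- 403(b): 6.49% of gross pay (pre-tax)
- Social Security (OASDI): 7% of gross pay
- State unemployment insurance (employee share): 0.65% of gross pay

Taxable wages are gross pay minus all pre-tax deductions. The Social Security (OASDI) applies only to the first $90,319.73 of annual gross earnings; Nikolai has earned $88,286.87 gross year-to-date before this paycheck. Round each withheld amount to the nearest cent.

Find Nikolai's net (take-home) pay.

Traditional 401(k): $10,824.67 × 0.076 = $822.67
403(b): $10,824.67 × 0.0649 = $702.52
Pre-tax total = $822.67 + $702.52 = $1,525.19
Taxable wages = $10,824.67 − $1,525.19 = $9,299.48
State tax withheld: $9,299.48 × 0.029 = $269.68
Federal withholding: $9,299.48 × 0.2444 = $2,272.79
Social Security (OASDI): only $90,319.73 − $88,286.87 = $2,032.86 of this check is subject → $2,032.86 × 0.07 = $142.30
State unemployment insurance (employee share): $10,824.67 × 0.0065 = $70.36
Total deductions = $822.67 + $702.52 + $269.68 + $2,272.79 + $142.30 + $70.36 = $4,280.32
Net pay = $10,824.67 − $4,280.32 = $6,544.35

$6,544.35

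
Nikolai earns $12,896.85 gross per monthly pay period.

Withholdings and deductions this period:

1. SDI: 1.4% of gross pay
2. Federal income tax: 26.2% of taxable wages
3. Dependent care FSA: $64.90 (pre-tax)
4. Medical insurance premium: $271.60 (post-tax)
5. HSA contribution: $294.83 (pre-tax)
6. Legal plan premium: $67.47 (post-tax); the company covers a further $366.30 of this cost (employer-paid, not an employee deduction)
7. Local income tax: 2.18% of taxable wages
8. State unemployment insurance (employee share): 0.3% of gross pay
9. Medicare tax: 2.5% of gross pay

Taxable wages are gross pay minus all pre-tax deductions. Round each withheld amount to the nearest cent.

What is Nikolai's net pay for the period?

$8,098.34

HSA contribution: $294.83
Dependent care FSA: $64.90
Pre-tax total = $294.83 + $64.90 = $359.73
Taxable wages = $12,896.85 − $359.73 = $12,537.12
Local income tax: $12,537.12 × 0.0218 = $273.31
Federal income tax: $12,537.12 × 0.262 = $3,284.73
Medicare tax: $12,896.85 × 0.025 = $322.42
State unemployment insurance (employee share): $12,896.85 × 0.003 = $38.69
SDI: $12,896.85 × 0.014 = $180.56
Legal plan premium: $67.47
Medical insurance premium: $271.60
(Employer's $366.30 toward legal plan premium is not withheld from the employee.)
Total deductions = $294.83 + $64.90 + $273.31 + $3,284.73 + $322.42 + $38.69 + $180.56 + $67.47 + $271.60 = $4,798.51
Net pay = $12,896.85 − $4,798.51 = $8,098.34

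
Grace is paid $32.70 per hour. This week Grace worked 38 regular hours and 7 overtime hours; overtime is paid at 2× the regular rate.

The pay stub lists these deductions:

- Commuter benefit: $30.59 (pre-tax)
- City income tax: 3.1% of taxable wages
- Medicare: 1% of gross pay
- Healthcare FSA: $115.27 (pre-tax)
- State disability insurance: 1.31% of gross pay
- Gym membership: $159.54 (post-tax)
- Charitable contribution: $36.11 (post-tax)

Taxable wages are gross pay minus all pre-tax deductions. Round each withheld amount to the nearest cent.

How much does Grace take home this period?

$1271.42

Regular pay: 38 × $32.70 = $1242.60
Overtime pay: 7 × $32.70 × 2 = $457.80
Gross pay = $1242.60 + $457.80 = $1700.40
Healthcare FSA: $115.27
Commuter benefit: $30.59
Pre-tax total = $115.27 + $30.59 = $145.86
Taxable wages = $1700.40 − $145.86 = $1554.54
City income tax: $1554.54 × 0.031 = $48.19
State disability insurance: $1700.40 × 0.0131 = $22.28
Medicare: $1700.40 × 0.01 = $17.00
Gym membership: $159.54
Charitable contribution: $36.11
Total deductions = $115.27 + $30.59 + $48.19 + $22.28 + $17.00 + $159.54 + $36.11 = $428.98
Net pay = $1700.40 − $428.98 = $1271.42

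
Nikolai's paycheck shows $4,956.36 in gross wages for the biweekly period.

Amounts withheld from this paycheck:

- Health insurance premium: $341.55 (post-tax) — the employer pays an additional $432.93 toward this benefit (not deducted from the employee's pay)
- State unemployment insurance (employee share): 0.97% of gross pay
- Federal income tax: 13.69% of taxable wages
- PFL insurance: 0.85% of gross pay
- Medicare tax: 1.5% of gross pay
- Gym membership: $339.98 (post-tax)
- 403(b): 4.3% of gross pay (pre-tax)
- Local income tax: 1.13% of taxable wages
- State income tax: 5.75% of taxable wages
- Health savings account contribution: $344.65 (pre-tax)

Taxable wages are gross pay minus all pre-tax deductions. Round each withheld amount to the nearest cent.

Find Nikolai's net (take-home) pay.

$2,647.71

403(b): $4,956.36 × 0.043 = $213.12
Health savings account contribution: $344.65
Pre-tax total = $213.12 + $344.65 = $557.77
Taxable wages = $4,956.36 − $557.77 = $4,398.59
Federal income tax: $4,398.59 × 0.1369 = $602.17
Local income tax: $4,398.59 × 0.0113 = $49.70
State income tax: $4,398.59 × 0.0575 = $252.92
PFL insurance: $4,956.36 × 0.0085 = $42.13
State unemployment insurance (employee share): $4,956.36 × 0.0097 = $48.08
Medicare tax: $4,956.36 × 0.015 = $74.35
Health insurance premium: $341.55
Gym membership: $339.98
(Employer's $432.93 toward health insurance premium is not withheld from the employee.)
Total deductions = $213.12 + $344.65 + $602.17 + $49.70 + $252.92 + $42.13 + $48.08 + $74.35 + $341.55 + $339.98 = $2,308.65
Net pay = $4,956.36 − $2,308.65 = $2,647.71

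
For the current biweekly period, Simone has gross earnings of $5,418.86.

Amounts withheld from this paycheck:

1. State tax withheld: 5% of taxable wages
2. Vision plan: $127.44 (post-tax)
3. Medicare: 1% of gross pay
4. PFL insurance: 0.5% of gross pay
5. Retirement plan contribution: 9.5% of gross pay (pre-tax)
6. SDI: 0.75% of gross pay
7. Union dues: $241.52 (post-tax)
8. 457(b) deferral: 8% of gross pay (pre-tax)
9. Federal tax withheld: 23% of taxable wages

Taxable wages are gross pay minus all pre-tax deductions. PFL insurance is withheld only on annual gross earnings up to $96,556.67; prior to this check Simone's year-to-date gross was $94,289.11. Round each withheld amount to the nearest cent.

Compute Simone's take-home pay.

Retirement plan contribution: $5,418.86 × 0.095 = $514.79
457(b) deferral: $5,418.86 × 0.08 = $433.51
Pre-tax total = $514.79 + $433.51 = $948.30
Taxable wages = $5,418.86 − $948.30 = $4,470.56
State tax withheld: $4,470.56 × 0.05 = $223.53
Federal tax withheld: $4,470.56 × 0.23 = $1,028.23
PFL insurance: only $96,556.67 − $94,289.11 = $2,267.56 of this check is subject → $2,267.56 × 0.005 = $11.34
SDI: $5,418.86 × 0.0075 = $40.64
Medicare: $5,418.86 × 0.01 = $54.19
Union dues: $241.52
Vision plan: $127.44
Total deductions = $514.79 + $433.51 + $223.53 + $1,028.23 + $11.34 + $40.64 + $54.19 + $241.52 + $127.44 = $2,675.19
Net pay = $5,418.86 − $2,675.19 = $2,743.67

$2,743.67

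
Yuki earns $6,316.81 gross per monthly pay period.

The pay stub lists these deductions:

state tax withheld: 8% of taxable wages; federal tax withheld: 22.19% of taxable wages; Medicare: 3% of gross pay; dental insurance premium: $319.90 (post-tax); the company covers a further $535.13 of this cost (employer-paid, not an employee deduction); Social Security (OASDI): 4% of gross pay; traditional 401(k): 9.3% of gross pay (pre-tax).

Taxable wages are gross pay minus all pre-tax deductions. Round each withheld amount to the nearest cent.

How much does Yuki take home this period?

$3,237.59

Traditional 401(k): $6,316.81 × 0.093 = $587.46
Taxable wages = $6,316.81 − $587.46 = $5,729.35
State tax withheld: $5,729.35 × 0.08 = $458.35
Federal tax withheld: $5,729.35 × 0.2219 = $1,271.34
Medicare: $6,316.81 × 0.03 = $189.50
Social Security (OASDI): $6,316.81 × 0.04 = $252.67
Dental insurance premium: $319.90
(Employer's $535.13 toward dental insurance premium is not withheld from the employee.)
Total deductions = $587.46 + $458.35 + $1,271.34 + $189.50 + $252.67 + $319.90 = $3,079.22
Net pay = $6,316.81 − $3,079.22 = $3,237.59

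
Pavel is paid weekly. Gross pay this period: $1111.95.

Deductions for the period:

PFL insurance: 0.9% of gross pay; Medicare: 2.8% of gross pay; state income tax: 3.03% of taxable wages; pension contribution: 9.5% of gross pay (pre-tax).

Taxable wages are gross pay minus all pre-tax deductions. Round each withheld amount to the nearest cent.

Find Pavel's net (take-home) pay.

$934.68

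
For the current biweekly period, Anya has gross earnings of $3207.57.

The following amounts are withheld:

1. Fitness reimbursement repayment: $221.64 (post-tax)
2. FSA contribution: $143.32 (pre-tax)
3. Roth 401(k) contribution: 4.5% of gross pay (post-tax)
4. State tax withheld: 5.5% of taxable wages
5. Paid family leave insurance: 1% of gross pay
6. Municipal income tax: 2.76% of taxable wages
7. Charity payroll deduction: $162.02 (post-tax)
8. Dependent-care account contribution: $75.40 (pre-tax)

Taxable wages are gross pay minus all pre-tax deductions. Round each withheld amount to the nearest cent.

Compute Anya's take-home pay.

FSA contribution: $143.32
Dependent-care account contribution: $75.40
Pre-tax total = $143.32 + $75.40 = $218.72
Taxable wages = $3207.57 − $218.72 = $2988.85
State tax withheld: $2988.85 × 0.055 = $164.39
Municipal income tax: $2988.85 × 0.0276 = $82.49
Paid family leave insurance: $3207.57 × 0.01 = $32.08
Charity payroll deduction: $162.02
Roth 401(k) contribution: $3207.57 × 0.045 = $144.34
Fitness reimbursement repayment: $221.64
Total deductions = $143.32 + $75.40 + $164.39 + $82.49 + $32.08 + $162.02 + $144.34 + $221.64 = $1025.68
Net pay = $3207.57 − $1025.68 = $2181.89

$2181.89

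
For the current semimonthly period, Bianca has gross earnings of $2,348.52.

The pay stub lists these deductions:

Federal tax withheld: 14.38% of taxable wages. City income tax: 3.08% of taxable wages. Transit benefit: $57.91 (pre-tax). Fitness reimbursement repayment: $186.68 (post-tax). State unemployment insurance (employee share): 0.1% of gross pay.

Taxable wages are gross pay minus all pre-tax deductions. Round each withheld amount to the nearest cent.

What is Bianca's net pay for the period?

$1,701.64

Transit benefit: $57.91
Taxable wages = $2,348.52 − $57.91 = $2,290.61
City income tax: $2,290.61 × 0.0308 = $70.55
Federal tax withheld: $2,290.61 × 0.1438 = $329.39
State unemployment insurance (employee share): $2,348.52 × 0.001 = $2.35
Fitness reimbursement repayment: $186.68
Total deductions = $57.91 + $70.55 + $329.39 + $2.35 + $186.68 = $646.88
Net pay = $2,348.52 − $646.88 = $1,701.64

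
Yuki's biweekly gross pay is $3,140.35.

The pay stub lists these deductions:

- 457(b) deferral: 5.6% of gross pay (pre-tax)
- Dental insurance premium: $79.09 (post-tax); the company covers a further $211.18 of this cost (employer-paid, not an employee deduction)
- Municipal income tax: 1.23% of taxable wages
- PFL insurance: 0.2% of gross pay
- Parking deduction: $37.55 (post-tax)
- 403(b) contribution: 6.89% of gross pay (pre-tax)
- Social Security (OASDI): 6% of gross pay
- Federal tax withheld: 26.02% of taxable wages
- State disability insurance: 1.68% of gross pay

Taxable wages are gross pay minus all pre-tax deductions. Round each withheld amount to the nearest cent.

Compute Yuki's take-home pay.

$1,635.16

403(b) contribution: $3,140.35 × 0.0689 = $216.37
457(b) deferral: $3,140.35 × 0.056 = $175.86
Pre-tax total = $216.37 + $175.86 = $392.23
Taxable wages = $3,140.35 − $392.23 = $2,748.12
Municipal income tax: $2,748.12 × 0.0123 = $33.80
Federal tax withheld: $2,748.12 × 0.2602 = $715.06
State disability insurance: $3,140.35 × 0.0168 = $52.76
PFL insurance: $3,140.35 × 0.002 = $6.28
Social Security (OASDI): $3,140.35 × 0.06 = $188.42
Parking deduction: $37.55
Dental insurance premium: $79.09
(Employer's $211.18 toward dental insurance premium is not withheld from the employee.)
Total deductions = $216.37 + $175.86 + $33.80 + $715.06 + $52.76 + $6.28 + $188.42 + $37.55 + $79.09 = $1,505.19
Net pay = $3,140.35 − $1,505.19 = $1,635.16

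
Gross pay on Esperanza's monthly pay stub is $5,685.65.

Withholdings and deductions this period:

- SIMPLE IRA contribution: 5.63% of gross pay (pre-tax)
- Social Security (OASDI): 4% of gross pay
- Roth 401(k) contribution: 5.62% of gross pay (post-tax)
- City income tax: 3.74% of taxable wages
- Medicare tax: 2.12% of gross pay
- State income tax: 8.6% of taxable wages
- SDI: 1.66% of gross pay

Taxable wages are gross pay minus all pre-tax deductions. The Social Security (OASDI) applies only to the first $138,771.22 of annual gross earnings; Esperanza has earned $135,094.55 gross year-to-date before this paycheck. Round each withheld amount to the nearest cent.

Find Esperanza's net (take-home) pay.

SIMPLE IRA contribution: $5,685.65 × 0.0563 = $320.10
Taxable wages = $5,685.65 − $320.10 = $5,365.55
State income tax: $5,365.55 × 0.086 = $461.44
City income tax: $5,365.55 × 0.0374 = $200.67
SDI: $5,685.65 × 0.0166 = $94.38
Medicare tax: $5,685.65 × 0.0212 = $120.54
Social Security (OASDI): only $138,771.22 − $135,094.55 = $3,676.67 of this check is subject → $3,676.67 × 0.04 = $147.07
Roth 401(k) contribution: $5,685.65 × 0.0562 = $319.53
Total deductions = $320.10 + $461.44 + $200.67 + $94.38 + $120.54 + $147.07 + $319.53 = $1,663.73
Net pay = $5,685.65 − $1,663.73 = $4,021.92

$4,021.92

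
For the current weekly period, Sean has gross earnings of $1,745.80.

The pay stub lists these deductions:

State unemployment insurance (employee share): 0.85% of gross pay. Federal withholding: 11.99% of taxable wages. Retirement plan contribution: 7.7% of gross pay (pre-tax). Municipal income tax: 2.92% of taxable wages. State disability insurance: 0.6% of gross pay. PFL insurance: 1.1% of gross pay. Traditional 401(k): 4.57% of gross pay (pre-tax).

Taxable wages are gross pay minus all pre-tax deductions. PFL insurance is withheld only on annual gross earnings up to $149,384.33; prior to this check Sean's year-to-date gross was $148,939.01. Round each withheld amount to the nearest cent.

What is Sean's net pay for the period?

$1,273.02

Retirement plan contribution: $1,745.80 × 0.077 = $134.43
Traditional 401(k): $1,745.80 × 0.0457 = $79.78
Pre-tax total = $134.43 + $79.78 = $214.21
Taxable wages = $1,745.80 − $214.21 = $1,531.59
Federal withholding: $1,531.59 × 0.1199 = $183.64
Municipal income tax: $1,531.59 × 0.0292 = $44.72
State disability insurance: $1,745.80 × 0.006 = $10.47
PFL insurance: only $149,384.33 − $148,939.01 = $445.32 of this check is subject → $445.32 × 0.011 = $4.90
State unemployment insurance (employee share): $1,745.80 × 0.0085 = $14.84
Total deductions = $134.43 + $79.78 + $183.64 + $44.72 + $10.47 + $4.90 + $14.84 = $472.78
Net pay = $1,745.80 − $472.78 = $1,273.02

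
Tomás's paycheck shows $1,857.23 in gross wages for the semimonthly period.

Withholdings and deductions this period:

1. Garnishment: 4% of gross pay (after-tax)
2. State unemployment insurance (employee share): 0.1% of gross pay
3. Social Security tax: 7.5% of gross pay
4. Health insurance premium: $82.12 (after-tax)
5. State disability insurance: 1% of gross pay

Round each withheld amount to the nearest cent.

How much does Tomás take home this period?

State disability insurance: $1,857.23 × 0.01 = $18.57
Social Security tax: $1,857.23 × 0.075 = $139.29
State unemployment insurance (employee share): $1,857.23 × 0.001 = $1.86
Garnishment: $1,857.23 × 0.04 = $74.29
Health insurance premium: $82.12
Total deductions = $18.57 + $139.29 + $1.86 + $74.29 + $82.12 = $316.13
Net pay = $1,857.23 − $316.13 = $1,541.10

$1,541.10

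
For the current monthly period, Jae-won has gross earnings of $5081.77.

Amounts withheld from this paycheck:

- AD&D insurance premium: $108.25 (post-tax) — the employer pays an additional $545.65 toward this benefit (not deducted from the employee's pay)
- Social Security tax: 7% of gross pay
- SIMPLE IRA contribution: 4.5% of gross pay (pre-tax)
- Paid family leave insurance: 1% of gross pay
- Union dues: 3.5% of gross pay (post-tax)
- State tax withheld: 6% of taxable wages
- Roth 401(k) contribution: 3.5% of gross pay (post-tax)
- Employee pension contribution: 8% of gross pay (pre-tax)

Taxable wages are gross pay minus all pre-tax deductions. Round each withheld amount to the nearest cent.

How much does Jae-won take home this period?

$3309.25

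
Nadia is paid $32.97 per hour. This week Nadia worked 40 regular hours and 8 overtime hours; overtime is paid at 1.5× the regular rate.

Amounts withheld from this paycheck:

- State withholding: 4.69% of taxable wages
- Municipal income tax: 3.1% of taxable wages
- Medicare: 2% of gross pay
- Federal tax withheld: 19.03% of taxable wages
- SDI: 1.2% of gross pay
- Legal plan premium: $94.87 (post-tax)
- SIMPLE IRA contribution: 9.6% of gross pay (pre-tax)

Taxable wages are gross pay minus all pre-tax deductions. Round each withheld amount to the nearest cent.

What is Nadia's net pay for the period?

$984.44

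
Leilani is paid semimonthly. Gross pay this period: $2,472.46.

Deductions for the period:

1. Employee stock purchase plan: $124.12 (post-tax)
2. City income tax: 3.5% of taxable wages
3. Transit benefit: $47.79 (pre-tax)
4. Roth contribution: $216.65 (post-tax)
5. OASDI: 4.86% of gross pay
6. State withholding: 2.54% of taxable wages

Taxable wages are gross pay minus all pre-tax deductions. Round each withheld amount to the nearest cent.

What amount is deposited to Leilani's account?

$1,817.29

Transit benefit: $47.79
Taxable wages = $2,472.46 − $47.79 = $2,424.67
City income tax: $2,424.67 × 0.035 = $84.86
State withholding: $2,424.67 × 0.0254 = $61.59
OASDI: $2,472.46 × 0.0486 = $120.16
Roth contribution: $216.65
Employee stock purchase plan: $124.12
Total deductions = $47.79 + $84.86 + $61.59 + $120.16 + $216.65 + $124.12 = $655.17
Net pay = $2,472.46 − $655.17 = $1,817.29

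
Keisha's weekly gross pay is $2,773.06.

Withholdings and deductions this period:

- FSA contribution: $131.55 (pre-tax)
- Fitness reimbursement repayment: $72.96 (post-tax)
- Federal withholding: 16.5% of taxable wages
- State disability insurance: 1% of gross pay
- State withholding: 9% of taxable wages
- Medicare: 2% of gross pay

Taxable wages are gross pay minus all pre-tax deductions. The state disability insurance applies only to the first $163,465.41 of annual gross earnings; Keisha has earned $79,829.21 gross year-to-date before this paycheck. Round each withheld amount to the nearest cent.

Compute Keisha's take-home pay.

$1,811.77

FSA contribution: $131.55
Taxable wages = $2,773.06 − $131.55 = $2,641.51
State withholding: $2,641.51 × 0.09 = $237.74
Federal withholding: $2,641.51 × 0.165 = $435.85
State disability insurance: cap not yet reached, full $2,773.06 is subject → $2,773.06 × 0.01 = $27.73
Medicare: $2,773.06 × 0.02 = $55.46
Fitness reimbursement repayment: $72.96
Total deductions = $131.55 + $237.74 + $435.85 + $27.73 + $55.46 + $72.96 = $961.29
Net pay = $2,773.06 − $961.29 = $1,811.77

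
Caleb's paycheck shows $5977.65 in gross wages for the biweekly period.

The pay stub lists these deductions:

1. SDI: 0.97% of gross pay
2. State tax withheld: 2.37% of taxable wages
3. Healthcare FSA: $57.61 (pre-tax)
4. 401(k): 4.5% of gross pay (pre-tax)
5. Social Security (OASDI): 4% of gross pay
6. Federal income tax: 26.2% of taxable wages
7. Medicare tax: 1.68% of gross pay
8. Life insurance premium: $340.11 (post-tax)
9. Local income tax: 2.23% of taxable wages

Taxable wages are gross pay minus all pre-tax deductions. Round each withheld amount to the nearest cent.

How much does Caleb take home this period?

$3172.90

401(k): $5977.65 × 0.045 = $268.99
Healthcare FSA: $57.61
Pre-tax total = $268.99 + $57.61 = $326.60
Taxable wages = $5977.65 − $326.60 = $5651.05
Local income tax: $5651.05 × 0.0223 = $126.02
Federal income tax: $5651.05 × 0.262 = $1480.58
State tax withheld: $5651.05 × 0.0237 = $133.93
Medicare tax: $5977.65 × 0.0168 = $100.42
Social Security (OASDI): $5977.65 × 0.04 = $239.11
SDI: $5977.65 × 0.0097 = $57.98
Life insurance premium: $340.11
Total deductions = $268.99 + $57.61 + $126.02 + $1480.58 + $133.93 + $100.42 + $239.11 + $57.98 + $340.11 = $2804.75
Net pay = $5977.65 − $2804.75 = $3172.90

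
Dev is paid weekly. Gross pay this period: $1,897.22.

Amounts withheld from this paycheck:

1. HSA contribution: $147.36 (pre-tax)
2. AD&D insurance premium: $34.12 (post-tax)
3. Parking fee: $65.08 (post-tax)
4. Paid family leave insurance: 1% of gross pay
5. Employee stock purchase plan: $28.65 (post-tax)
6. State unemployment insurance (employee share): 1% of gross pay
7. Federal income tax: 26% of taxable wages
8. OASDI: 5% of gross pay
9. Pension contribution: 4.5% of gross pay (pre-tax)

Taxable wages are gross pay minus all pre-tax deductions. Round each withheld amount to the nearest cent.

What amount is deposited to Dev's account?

$971.07

Pension contribution: $1,897.22 × 0.045 = $85.37
HSA contribution: $147.36
Pre-tax total = $85.37 + $147.36 = $232.73
Taxable wages = $1,897.22 − $232.73 = $1,664.49
Federal income tax: $1,664.49 × 0.26 = $432.77
Paid family leave insurance: $1,897.22 × 0.01 = $18.97
State unemployment insurance (employee share): $1,897.22 × 0.01 = $18.97
OASDI: $1,897.22 × 0.05 = $94.86
AD&D insurance premium: $34.12
Employee stock purchase plan: $28.65
Parking fee: $65.08
Total deductions = $85.37 + $147.36 + $432.77 + $18.97 + $18.97 + $94.86 + $34.12 + $28.65 + $65.08 = $926.15
Net pay = $1,897.22 − $926.15 = $971.07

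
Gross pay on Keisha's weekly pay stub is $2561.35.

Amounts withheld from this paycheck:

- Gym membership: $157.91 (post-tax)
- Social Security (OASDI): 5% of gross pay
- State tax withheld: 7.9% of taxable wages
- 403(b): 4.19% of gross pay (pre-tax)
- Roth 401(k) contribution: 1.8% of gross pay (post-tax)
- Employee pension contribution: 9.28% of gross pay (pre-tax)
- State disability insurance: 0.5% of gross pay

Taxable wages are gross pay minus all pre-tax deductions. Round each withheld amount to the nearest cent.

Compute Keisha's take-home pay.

$1696.36

Employee pension contribution: $2561.35 × 0.0928 = $237.69
403(b): $2561.35 × 0.0419 = $107.32
Pre-tax total = $237.69 + $107.32 = $345.01
Taxable wages = $2561.35 − $345.01 = $2216.34
State tax withheld: $2216.34 × 0.079 = $175.09
Social Security (OASDI): $2561.35 × 0.05 = $128.07
State disability insurance: $2561.35 × 0.005 = $12.81
Gym membership: $157.91
Roth 401(k) contribution: $2561.35 × 0.018 = $46.10
Total deductions = $237.69 + $107.32 + $175.09 + $128.07 + $12.81 + $157.91 + $46.10 = $864.99
Net pay = $2561.35 − $864.99 = $1696.36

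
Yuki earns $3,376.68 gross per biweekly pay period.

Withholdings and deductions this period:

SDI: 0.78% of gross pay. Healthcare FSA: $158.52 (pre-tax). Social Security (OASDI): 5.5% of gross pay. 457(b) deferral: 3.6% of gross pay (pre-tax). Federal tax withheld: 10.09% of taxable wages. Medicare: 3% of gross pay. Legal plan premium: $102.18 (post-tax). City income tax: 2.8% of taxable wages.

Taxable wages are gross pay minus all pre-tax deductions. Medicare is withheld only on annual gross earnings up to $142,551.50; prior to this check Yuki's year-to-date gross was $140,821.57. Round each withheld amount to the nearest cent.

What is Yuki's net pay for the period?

457(b) deferral: $3,376.68 × 0.036 = $121.56
Healthcare FSA: $158.52
Pre-tax total = $121.56 + $158.52 = $280.08
Taxable wages = $3,376.68 − $280.08 = $3,096.60
Federal tax withheld: $3,096.60 × 0.1009 = $312.45
City income tax: $3,096.60 × 0.028 = $86.70
Medicare: only $142,551.50 − $140,821.57 = $1,729.93 of this check is subject → $1,729.93 × 0.03 = $51.90
Social Security (OASDI): $3,376.68 × 0.055 = $185.72
SDI: $3,376.68 × 0.0078 = $26.34
Legal plan premium: $102.18
Total deductions = $121.56 + $158.52 + $312.45 + $86.70 + $51.90 + $185.72 + $26.34 + $102.18 = $1,045.37
Net pay = $3,376.68 − $1,045.37 = $2,331.31

$2,331.31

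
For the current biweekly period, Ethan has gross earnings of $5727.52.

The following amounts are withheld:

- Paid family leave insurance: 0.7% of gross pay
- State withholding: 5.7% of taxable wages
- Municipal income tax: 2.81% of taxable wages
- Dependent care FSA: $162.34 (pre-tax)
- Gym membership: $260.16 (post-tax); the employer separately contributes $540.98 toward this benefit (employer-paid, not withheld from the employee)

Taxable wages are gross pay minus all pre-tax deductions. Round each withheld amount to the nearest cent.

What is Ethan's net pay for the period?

Dependent care FSA: $162.34
Taxable wages = $5727.52 − $162.34 = $5565.18
Municipal income tax: $5565.18 × 0.0281 = $156.38
State withholding: $5565.18 × 0.057 = $317.22
Paid family leave insurance: $5727.52 × 0.007 = $40.09
Gym membership: $260.16
(Employer's $540.98 toward gym membership is not withheld from the employee.)
Total deductions = $162.34 + $156.38 + $317.22 + $40.09 + $260.16 = $936.19
Net pay = $5727.52 − $936.19 = $4791.33

$4791.33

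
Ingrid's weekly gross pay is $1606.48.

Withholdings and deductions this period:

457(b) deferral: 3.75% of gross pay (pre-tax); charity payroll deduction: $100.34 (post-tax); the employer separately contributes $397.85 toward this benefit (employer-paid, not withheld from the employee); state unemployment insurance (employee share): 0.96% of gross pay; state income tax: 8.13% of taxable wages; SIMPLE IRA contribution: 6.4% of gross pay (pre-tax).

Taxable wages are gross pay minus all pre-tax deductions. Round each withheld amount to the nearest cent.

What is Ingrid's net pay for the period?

457(b) deferral: $1606.48 × 0.0375 = $60.24
SIMPLE IRA contribution: $1606.48 × 0.064 = $102.81
Pre-tax total = $60.24 + $102.81 = $163.05
Taxable wages = $1606.48 − $163.05 = $1443.43
State income tax: $1443.43 × 0.0813 = $117.35
State unemployment insurance (employee share): $1606.48 × 0.0096 = $15.42
Charity payroll deduction: $100.34
(Employer's $397.85 toward charity payroll deduction is not withheld from the employee.)
Total deductions = $60.24 + $102.81 + $117.35 + $15.42 + $100.34 = $396.16
Net pay = $1606.48 − $396.16 = $1210.32

$1210.32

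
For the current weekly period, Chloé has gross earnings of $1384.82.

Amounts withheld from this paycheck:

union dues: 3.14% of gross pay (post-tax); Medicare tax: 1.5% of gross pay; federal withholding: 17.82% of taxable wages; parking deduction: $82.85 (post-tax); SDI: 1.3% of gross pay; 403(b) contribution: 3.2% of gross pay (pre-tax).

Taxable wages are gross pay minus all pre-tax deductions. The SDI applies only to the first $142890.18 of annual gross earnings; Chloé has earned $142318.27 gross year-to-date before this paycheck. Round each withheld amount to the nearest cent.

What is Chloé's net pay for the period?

$947.10

403(b) contribution: $1384.82 × 0.032 = $44.31
Taxable wages = $1384.82 − $44.31 = $1340.51
Federal withholding: $1340.51 × 0.1782 = $238.88
Medicare tax: $1384.82 × 0.015 = $20.77
SDI: only $142890.18 − $142318.27 = $571.91 of this check is subject → $571.91 × 0.013 = $7.43
Union dues: $1384.82 × 0.0314 = $43.48
Parking deduction: $82.85
Total deductions = $44.31 + $238.88 + $20.77 + $7.43 + $43.48 + $82.85 = $437.72
Net pay = $1384.82 − $437.72 = $947.10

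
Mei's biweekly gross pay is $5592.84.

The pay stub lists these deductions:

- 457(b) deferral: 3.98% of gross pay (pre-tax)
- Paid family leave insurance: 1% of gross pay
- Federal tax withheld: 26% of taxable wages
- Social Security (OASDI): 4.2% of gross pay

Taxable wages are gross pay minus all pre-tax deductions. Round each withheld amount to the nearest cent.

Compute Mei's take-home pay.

$3683.15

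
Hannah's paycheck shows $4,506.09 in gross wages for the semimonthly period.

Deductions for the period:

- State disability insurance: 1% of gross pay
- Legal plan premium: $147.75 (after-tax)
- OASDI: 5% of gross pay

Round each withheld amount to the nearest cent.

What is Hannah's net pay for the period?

$4,087.98

State disability insurance: $4,506.09 × 0.01 = $45.06
OASDI: $4,506.09 × 0.05 = $225.30
Legal plan premium: $147.75
Total deductions = $45.06 + $225.30 + $147.75 = $418.11
Net pay = $4,506.09 − $418.11 = $4,087.98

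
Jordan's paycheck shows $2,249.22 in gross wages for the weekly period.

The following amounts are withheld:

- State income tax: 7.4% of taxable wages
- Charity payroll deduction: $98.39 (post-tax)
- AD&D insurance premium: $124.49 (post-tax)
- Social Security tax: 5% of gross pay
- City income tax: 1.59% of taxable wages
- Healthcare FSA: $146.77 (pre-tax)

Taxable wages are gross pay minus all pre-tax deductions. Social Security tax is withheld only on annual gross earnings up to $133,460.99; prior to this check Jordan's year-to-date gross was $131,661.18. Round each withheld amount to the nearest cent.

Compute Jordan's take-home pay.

Healthcare FSA: $146.77
Taxable wages = $2,249.22 − $146.77 = $2,102.45
City income tax: $2,102.45 × 0.0159 = $33.43
State income tax: $2,102.45 × 0.074 = $155.58
Social Security tax: only $133,460.99 − $131,661.18 = $1,799.81 of this check is subject → $1,799.81 × 0.05 = $89.99
AD&D insurance premium: $124.49
Charity payroll deduction: $98.39
Total deductions = $146.77 + $33.43 + $155.58 + $89.99 + $124.49 + $98.39 = $648.65
Net pay = $2,249.22 − $648.65 = $1,600.57

$1,600.57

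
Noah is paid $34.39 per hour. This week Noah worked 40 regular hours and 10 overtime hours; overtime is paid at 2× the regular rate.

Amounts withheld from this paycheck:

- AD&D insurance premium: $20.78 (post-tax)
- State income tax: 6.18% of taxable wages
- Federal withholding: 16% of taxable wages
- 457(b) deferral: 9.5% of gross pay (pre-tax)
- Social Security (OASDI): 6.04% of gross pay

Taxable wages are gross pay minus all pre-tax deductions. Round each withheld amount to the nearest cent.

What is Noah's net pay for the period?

Regular pay: 40 × $34.39 = $1375.60
Overtime pay: 10 × $34.39 × 2 = $687.80
Gross pay = $1375.60 + $687.80 = $2063.40
457(b) deferral: $2063.40 × 0.095 = $196.02
Taxable wages = $2063.40 − $196.02 = $1867.38
Federal withholding: $1867.38 × 0.16 = $298.78
State income tax: $1867.38 × 0.0618 = $115.40
Social Security (OASDI): $2063.40 × 0.0604 = $124.63
AD&D insurance premium: $20.78
Total deductions = $196.02 + $298.78 + $115.40 + $124.63 + $20.78 = $755.61
Net pay = $2063.40 − $755.61 = $1307.79

$1307.79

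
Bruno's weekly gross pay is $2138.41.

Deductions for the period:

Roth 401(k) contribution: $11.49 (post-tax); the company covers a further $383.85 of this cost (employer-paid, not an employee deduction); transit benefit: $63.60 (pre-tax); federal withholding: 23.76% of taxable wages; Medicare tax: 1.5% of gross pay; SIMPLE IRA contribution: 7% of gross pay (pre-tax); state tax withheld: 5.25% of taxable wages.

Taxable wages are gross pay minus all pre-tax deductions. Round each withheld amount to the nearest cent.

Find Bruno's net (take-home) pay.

$1323.07

SIMPLE IRA contribution: $2138.41 × 0.07 = $149.69
Transit benefit: $63.60
Pre-tax total = $149.69 + $63.60 = $213.29
Taxable wages = $2138.41 − $213.29 = $1925.12
Federal withholding: $1925.12 × 0.2376 = $457.41
State tax withheld: $1925.12 × 0.0525 = $101.07
Medicare tax: $2138.41 × 0.015 = $32.08
Roth 401(k) contribution: $11.49
(Employer's $383.85 toward Roth 401(k) contribution is not withheld from the employee.)
Total deductions = $149.69 + $63.60 + $457.41 + $101.07 + $32.08 + $11.49 = $815.34
Net pay = $2138.41 − $815.34 = $1323.07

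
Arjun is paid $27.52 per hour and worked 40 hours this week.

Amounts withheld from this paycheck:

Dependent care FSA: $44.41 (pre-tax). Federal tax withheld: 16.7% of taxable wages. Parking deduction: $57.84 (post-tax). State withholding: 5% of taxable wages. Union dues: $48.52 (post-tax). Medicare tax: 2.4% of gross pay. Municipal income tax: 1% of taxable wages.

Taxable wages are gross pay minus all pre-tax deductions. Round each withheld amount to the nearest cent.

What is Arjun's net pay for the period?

$683.81

Gross pay: 40 × $27.52 = $1,100.80
Dependent care FSA: $44.41
Taxable wages = $1,100.80 − $44.41 = $1,056.39
Federal tax withheld: $1,056.39 × 0.167 = $176.42
Municipal income tax: $1,056.39 × 0.01 = $10.56
State withholding: $1,056.39 × 0.05 = $52.82
Medicare tax: $1,100.80 × 0.024 = $26.42
Parking deduction: $57.84
Union dues: $48.52
Total deductions = $44.41 + $176.42 + $10.56 + $52.82 + $26.42 + $57.84 + $48.52 = $416.99
Net pay = $1,100.80 − $416.99 = $683.81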